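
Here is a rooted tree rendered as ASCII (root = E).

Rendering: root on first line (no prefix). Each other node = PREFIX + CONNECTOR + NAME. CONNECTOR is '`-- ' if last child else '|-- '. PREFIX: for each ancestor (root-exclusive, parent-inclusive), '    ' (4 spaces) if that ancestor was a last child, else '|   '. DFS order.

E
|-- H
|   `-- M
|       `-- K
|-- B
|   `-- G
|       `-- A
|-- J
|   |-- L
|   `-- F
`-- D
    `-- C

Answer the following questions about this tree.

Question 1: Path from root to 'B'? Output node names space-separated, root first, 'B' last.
Walk down from root: E -> B

Answer: E B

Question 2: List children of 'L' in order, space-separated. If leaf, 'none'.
Answer: none

Derivation:
Node L's children (from adjacency): (leaf)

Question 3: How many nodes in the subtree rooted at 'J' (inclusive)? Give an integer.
Subtree rooted at J contains: F, J, L
Count = 3

Answer: 3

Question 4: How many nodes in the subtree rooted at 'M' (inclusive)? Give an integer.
Subtree rooted at M contains: K, M
Count = 2

Answer: 2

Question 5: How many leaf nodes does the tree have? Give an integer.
Answer: 5

Derivation:
Leaves (nodes with no children): A, C, F, K, L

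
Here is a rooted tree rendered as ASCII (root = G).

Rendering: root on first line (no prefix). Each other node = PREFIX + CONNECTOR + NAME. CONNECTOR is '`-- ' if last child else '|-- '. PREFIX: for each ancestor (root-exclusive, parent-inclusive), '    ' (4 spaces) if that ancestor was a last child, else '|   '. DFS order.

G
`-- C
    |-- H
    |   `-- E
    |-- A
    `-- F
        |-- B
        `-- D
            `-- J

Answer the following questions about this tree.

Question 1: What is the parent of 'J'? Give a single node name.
Scan adjacency: J appears as child of D

Answer: D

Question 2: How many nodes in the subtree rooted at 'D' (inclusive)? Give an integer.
Answer: 2

Derivation:
Subtree rooted at D contains: D, J
Count = 2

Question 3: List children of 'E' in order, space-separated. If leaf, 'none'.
Node E's children (from adjacency): (leaf)

Answer: none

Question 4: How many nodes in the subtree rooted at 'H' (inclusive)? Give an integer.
Answer: 2

Derivation:
Subtree rooted at H contains: E, H
Count = 2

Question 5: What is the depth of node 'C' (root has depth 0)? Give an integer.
Path from root to C: G -> C
Depth = number of edges = 1

Answer: 1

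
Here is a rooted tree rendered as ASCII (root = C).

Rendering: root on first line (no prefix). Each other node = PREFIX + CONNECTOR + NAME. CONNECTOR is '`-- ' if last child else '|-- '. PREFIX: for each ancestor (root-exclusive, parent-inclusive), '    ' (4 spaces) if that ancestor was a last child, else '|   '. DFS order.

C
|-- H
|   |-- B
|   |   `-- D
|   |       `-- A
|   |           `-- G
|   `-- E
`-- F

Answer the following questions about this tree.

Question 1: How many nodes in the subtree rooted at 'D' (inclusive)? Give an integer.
Answer: 3

Derivation:
Subtree rooted at D contains: A, D, G
Count = 3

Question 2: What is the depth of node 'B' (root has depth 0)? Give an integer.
Path from root to B: C -> H -> B
Depth = number of edges = 2

Answer: 2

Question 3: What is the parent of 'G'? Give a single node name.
Answer: A

Derivation:
Scan adjacency: G appears as child of A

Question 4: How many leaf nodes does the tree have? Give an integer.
Answer: 3

Derivation:
Leaves (nodes with no children): E, F, G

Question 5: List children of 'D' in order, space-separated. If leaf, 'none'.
Node D's children (from adjacency): A

Answer: A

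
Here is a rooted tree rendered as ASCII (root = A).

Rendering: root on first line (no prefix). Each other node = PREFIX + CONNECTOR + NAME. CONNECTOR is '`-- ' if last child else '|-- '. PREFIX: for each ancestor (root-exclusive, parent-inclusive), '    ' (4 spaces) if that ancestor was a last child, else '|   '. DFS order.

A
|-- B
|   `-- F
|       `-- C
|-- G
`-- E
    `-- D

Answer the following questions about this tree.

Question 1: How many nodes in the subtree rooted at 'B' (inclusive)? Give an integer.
Subtree rooted at B contains: B, C, F
Count = 3

Answer: 3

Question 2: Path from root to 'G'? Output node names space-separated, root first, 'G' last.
Walk down from root: A -> G

Answer: A G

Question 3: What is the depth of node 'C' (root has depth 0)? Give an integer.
Path from root to C: A -> B -> F -> C
Depth = number of edges = 3

Answer: 3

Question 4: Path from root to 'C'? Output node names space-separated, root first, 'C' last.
Answer: A B F C

Derivation:
Walk down from root: A -> B -> F -> C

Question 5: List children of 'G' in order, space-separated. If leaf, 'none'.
Node G's children (from adjacency): (leaf)

Answer: none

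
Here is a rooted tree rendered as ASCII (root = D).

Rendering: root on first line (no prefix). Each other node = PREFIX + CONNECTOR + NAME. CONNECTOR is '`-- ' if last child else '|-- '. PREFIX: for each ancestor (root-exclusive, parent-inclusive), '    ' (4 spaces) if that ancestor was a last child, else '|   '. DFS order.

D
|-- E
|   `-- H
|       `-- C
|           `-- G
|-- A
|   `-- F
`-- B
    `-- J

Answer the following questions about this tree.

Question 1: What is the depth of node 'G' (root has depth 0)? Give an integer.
Path from root to G: D -> E -> H -> C -> G
Depth = number of edges = 4

Answer: 4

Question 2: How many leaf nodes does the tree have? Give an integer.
Leaves (nodes with no children): F, G, J

Answer: 3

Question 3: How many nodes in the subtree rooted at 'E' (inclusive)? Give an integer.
Subtree rooted at E contains: C, E, G, H
Count = 4

Answer: 4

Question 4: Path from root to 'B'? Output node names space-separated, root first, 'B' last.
Answer: D B

Derivation:
Walk down from root: D -> B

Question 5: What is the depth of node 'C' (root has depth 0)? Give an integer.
Path from root to C: D -> E -> H -> C
Depth = number of edges = 3

Answer: 3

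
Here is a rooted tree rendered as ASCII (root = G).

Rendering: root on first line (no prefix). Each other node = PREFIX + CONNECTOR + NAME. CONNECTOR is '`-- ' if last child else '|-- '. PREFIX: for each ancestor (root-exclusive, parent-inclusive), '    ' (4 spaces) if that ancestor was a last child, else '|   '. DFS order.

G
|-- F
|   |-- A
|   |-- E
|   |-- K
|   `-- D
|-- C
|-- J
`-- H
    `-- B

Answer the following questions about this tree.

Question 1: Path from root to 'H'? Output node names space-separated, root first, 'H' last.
Answer: G H

Derivation:
Walk down from root: G -> H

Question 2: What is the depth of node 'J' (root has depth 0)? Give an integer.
Answer: 1

Derivation:
Path from root to J: G -> J
Depth = number of edges = 1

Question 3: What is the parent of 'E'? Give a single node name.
Answer: F

Derivation:
Scan adjacency: E appears as child of F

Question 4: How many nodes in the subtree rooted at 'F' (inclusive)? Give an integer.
Subtree rooted at F contains: A, D, E, F, K
Count = 5

Answer: 5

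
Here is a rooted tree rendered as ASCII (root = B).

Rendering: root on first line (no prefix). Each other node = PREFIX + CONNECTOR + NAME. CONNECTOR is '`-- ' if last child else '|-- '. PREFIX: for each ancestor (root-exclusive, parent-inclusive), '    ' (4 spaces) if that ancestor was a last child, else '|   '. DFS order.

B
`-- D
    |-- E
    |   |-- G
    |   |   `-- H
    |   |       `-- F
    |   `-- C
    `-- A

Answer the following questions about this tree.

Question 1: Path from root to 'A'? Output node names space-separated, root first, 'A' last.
Answer: B D A

Derivation:
Walk down from root: B -> D -> A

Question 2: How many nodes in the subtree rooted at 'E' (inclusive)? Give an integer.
Subtree rooted at E contains: C, E, F, G, H
Count = 5

Answer: 5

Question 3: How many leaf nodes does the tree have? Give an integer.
Leaves (nodes with no children): A, C, F

Answer: 3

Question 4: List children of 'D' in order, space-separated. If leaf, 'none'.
Answer: E A

Derivation:
Node D's children (from adjacency): E, A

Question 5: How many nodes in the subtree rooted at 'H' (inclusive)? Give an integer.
Answer: 2

Derivation:
Subtree rooted at H contains: F, H
Count = 2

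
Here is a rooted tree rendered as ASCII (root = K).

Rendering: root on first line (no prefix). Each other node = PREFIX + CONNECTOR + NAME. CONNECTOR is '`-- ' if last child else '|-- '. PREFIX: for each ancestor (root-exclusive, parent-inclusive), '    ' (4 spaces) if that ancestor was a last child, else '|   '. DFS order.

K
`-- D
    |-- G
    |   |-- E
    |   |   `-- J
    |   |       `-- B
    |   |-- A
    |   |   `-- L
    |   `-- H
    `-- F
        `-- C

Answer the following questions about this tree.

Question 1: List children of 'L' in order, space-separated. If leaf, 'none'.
Node L's children (from adjacency): (leaf)

Answer: none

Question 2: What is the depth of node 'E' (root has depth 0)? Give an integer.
Path from root to E: K -> D -> G -> E
Depth = number of edges = 3

Answer: 3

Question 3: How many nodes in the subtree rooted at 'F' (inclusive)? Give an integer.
Answer: 2

Derivation:
Subtree rooted at F contains: C, F
Count = 2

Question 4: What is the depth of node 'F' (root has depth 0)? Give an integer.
Path from root to F: K -> D -> F
Depth = number of edges = 2

Answer: 2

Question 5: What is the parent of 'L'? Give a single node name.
Scan adjacency: L appears as child of A

Answer: A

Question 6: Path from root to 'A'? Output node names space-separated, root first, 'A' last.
Answer: K D G A

Derivation:
Walk down from root: K -> D -> G -> A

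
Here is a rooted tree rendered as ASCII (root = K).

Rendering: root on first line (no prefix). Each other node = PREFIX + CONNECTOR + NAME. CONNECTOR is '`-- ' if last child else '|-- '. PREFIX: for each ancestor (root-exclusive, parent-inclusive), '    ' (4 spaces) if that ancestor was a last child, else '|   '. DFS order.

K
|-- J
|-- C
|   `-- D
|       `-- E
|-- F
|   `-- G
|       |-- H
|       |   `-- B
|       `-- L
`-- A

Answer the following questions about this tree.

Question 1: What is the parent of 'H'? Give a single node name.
Answer: G

Derivation:
Scan adjacency: H appears as child of G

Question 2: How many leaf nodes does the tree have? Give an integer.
Leaves (nodes with no children): A, B, E, J, L

Answer: 5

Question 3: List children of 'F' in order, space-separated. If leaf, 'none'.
Answer: G

Derivation:
Node F's children (from adjacency): G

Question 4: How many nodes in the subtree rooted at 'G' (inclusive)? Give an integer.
Subtree rooted at G contains: B, G, H, L
Count = 4

Answer: 4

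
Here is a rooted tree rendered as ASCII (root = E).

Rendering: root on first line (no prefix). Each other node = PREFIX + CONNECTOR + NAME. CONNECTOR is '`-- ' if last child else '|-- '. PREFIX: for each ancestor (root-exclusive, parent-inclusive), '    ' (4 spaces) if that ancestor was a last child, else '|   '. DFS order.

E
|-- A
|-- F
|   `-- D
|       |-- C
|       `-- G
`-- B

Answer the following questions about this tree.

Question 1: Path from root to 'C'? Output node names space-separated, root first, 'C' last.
Walk down from root: E -> F -> D -> C

Answer: E F D C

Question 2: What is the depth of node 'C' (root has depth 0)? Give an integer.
Answer: 3

Derivation:
Path from root to C: E -> F -> D -> C
Depth = number of edges = 3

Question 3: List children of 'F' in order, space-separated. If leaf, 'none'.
Node F's children (from adjacency): D

Answer: D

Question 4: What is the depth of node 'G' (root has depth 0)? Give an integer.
Path from root to G: E -> F -> D -> G
Depth = number of edges = 3

Answer: 3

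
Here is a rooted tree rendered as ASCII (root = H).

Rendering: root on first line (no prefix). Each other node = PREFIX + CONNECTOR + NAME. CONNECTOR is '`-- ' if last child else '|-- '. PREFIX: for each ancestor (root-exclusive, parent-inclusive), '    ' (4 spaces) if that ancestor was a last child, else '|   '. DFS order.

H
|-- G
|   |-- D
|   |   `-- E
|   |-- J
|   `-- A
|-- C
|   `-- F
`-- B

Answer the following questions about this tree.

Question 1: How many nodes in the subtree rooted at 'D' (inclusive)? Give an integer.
Answer: 2

Derivation:
Subtree rooted at D contains: D, E
Count = 2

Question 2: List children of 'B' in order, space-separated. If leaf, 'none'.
Answer: none

Derivation:
Node B's children (from adjacency): (leaf)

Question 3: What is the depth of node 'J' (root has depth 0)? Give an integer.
Path from root to J: H -> G -> J
Depth = number of edges = 2

Answer: 2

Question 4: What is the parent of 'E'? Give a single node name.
Scan adjacency: E appears as child of D

Answer: D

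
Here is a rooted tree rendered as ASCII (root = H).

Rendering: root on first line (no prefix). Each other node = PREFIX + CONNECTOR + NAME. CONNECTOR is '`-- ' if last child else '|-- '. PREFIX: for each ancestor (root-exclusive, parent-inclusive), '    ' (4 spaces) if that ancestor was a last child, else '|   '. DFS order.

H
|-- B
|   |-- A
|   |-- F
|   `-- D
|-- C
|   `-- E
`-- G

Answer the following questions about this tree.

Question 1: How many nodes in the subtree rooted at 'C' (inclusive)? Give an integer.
Subtree rooted at C contains: C, E
Count = 2

Answer: 2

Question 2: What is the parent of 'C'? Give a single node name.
Answer: H

Derivation:
Scan adjacency: C appears as child of H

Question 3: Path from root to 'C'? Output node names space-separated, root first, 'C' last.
Walk down from root: H -> C

Answer: H C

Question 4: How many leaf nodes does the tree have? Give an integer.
Leaves (nodes with no children): A, D, E, F, G

Answer: 5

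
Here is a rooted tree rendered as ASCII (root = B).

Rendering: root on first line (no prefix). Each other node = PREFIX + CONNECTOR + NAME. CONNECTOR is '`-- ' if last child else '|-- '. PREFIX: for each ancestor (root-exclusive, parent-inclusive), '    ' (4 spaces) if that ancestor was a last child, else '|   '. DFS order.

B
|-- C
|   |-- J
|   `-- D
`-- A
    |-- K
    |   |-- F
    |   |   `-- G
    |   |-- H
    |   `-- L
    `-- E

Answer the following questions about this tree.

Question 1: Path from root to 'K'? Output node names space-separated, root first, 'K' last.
Answer: B A K

Derivation:
Walk down from root: B -> A -> K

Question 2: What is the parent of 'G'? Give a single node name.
Answer: F

Derivation:
Scan adjacency: G appears as child of F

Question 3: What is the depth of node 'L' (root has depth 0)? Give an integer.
Answer: 3

Derivation:
Path from root to L: B -> A -> K -> L
Depth = number of edges = 3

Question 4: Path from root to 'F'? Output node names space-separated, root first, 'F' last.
Answer: B A K F

Derivation:
Walk down from root: B -> A -> K -> F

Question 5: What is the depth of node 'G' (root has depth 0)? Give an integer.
Answer: 4

Derivation:
Path from root to G: B -> A -> K -> F -> G
Depth = number of edges = 4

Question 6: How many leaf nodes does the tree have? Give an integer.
Leaves (nodes with no children): D, E, G, H, J, L

Answer: 6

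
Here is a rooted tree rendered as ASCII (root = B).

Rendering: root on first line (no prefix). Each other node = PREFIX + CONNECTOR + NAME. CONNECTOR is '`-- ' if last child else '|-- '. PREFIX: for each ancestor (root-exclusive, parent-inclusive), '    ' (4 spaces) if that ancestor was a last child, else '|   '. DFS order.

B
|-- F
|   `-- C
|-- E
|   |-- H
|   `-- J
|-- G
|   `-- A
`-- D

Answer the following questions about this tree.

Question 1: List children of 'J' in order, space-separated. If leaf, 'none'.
Node J's children (from adjacency): (leaf)

Answer: none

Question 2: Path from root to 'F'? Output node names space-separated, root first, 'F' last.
Walk down from root: B -> F

Answer: B F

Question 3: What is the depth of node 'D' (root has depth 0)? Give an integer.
Path from root to D: B -> D
Depth = number of edges = 1

Answer: 1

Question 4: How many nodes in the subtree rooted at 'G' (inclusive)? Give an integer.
Answer: 2

Derivation:
Subtree rooted at G contains: A, G
Count = 2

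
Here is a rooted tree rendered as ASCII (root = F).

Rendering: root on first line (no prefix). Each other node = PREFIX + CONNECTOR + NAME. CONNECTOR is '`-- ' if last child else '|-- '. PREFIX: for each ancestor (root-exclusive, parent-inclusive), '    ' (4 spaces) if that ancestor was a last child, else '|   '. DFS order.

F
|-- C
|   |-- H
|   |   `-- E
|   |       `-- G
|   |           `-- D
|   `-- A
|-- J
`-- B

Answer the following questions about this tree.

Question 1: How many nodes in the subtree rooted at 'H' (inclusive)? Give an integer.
Subtree rooted at H contains: D, E, G, H
Count = 4

Answer: 4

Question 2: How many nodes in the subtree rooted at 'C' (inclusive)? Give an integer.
Answer: 6

Derivation:
Subtree rooted at C contains: A, C, D, E, G, H
Count = 6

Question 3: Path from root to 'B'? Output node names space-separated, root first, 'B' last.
Answer: F B

Derivation:
Walk down from root: F -> B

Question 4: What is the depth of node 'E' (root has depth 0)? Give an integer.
Answer: 3

Derivation:
Path from root to E: F -> C -> H -> E
Depth = number of edges = 3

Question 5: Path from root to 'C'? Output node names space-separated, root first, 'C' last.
Answer: F C

Derivation:
Walk down from root: F -> C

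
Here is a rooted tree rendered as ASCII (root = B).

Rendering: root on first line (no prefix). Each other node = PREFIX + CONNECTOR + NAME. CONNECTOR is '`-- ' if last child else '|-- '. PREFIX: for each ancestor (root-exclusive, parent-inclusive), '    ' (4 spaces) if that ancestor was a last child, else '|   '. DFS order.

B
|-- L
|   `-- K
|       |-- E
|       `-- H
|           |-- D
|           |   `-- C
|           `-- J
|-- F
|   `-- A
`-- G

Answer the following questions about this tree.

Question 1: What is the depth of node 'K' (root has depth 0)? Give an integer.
Answer: 2

Derivation:
Path from root to K: B -> L -> K
Depth = number of edges = 2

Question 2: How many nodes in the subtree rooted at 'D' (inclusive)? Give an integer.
Subtree rooted at D contains: C, D
Count = 2

Answer: 2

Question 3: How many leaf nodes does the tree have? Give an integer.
Leaves (nodes with no children): A, C, E, G, J

Answer: 5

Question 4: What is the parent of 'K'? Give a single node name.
Answer: L

Derivation:
Scan adjacency: K appears as child of L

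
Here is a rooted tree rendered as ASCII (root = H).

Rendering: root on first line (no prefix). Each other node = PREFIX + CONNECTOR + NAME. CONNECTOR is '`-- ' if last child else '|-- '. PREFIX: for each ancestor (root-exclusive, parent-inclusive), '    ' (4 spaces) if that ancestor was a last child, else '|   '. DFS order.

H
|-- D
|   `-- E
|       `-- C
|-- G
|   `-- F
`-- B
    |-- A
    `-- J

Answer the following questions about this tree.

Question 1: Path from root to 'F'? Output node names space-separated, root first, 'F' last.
Answer: H G F

Derivation:
Walk down from root: H -> G -> F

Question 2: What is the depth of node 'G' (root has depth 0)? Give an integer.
Path from root to G: H -> G
Depth = number of edges = 1

Answer: 1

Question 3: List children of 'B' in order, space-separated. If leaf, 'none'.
Answer: A J

Derivation:
Node B's children (from adjacency): A, J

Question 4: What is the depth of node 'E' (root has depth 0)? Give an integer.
Answer: 2

Derivation:
Path from root to E: H -> D -> E
Depth = number of edges = 2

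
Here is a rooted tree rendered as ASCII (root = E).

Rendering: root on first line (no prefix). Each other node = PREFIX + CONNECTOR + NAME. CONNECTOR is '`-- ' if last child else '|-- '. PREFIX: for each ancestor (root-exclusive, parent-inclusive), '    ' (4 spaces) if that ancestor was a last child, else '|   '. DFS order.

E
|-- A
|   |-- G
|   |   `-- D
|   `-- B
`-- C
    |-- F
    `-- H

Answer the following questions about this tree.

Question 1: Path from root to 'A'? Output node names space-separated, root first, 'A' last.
Walk down from root: E -> A

Answer: E A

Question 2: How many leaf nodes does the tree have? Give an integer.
Leaves (nodes with no children): B, D, F, H

Answer: 4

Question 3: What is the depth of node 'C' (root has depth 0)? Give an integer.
Answer: 1

Derivation:
Path from root to C: E -> C
Depth = number of edges = 1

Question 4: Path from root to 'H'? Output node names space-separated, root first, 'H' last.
Answer: E C H

Derivation:
Walk down from root: E -> C -> H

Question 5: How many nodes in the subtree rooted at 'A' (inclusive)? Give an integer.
Subtree rooted at A contains: A, B, D, G
Count = 4

Answer: 4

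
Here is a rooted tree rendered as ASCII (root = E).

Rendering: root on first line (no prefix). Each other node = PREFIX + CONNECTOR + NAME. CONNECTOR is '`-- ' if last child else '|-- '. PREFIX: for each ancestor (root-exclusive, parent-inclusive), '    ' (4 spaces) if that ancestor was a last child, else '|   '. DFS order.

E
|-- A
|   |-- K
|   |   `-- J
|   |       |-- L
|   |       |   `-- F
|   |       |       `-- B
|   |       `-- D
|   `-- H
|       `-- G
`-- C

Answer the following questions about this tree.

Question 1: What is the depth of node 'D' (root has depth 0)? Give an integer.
Answer: 4

Derivation:
Path from root to D: E -> A -> K -> J -> D
Depth = number of edges = 4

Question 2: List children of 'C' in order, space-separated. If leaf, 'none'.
Answer: none

Derivation:
Node C's children (from adjacency): (leaf)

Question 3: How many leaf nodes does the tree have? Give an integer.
Leaves (nodes with no children): B, C, D, G

Answer: 4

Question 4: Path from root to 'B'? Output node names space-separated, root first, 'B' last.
Answer: E A K J L F B

Derivation:
Walk down from root: E -> A -> K -> J -> L -> F -> B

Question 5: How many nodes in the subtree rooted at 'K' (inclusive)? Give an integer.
Subtree rooted at K contains: B, D, F, J, K, L
Count = 6

Answer: 6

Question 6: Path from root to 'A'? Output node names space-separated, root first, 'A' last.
Answer: E A

Derivation:
Walk down from root: E -> A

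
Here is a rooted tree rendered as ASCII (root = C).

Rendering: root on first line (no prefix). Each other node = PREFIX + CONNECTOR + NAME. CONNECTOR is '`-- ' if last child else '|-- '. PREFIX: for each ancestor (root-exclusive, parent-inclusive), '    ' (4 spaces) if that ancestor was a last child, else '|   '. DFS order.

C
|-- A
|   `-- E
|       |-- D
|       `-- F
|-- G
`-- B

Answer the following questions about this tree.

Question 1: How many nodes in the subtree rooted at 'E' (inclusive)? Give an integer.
Answer: 3

Derivation:
Subtree rooted at E contains: D, E, F
Count = 3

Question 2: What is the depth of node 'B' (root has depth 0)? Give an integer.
Path from root to B: C -> B
Depth = number of edges = 1

Answer: 1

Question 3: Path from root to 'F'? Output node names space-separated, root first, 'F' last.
Answer: C A E F

Derivation:
Walk down from root: C -> A -> E -> F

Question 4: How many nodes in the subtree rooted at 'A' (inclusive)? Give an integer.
Subtree rooted at A contains: A, D, E, F
Count = 4

Answer: 4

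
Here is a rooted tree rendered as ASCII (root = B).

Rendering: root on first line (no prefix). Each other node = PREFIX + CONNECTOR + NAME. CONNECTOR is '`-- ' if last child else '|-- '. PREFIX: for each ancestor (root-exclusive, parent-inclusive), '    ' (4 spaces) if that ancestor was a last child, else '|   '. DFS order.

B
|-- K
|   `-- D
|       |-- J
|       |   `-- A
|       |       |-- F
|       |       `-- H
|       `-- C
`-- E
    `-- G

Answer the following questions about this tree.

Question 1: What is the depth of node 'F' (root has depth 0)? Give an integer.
Path from root to F: B -> K -> D -> J -> A -> F
Depth = number of edges = 5

Answer: 5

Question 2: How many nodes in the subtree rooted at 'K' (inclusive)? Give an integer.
Subtree rooted at K contains: A, C, D, F, H, J, K
Count = 7

Answer: 7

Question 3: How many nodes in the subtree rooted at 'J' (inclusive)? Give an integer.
Subtree rooted at J contains: A, F, H, J
Count = 4

Answer: 4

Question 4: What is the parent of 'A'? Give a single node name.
Answer: J

Derivation:
Scan adjacency: A appears as child of J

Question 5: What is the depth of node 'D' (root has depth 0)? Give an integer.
Answer: 2

Derivation:
Path from root to D: B -> K -> D
Depth = number of edges = 2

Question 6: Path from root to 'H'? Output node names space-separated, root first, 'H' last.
Walk down from root: B -> K -> D -> J -> A -> H

Answer: B K D J A H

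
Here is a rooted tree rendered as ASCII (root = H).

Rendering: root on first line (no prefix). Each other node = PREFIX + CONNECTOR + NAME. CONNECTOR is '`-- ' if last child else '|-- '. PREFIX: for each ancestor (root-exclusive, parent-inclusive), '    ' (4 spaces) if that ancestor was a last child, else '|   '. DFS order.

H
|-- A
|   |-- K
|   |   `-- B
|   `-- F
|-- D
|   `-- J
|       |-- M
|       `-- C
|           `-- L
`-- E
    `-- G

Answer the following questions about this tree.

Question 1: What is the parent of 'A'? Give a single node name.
Scan adjacency: A appears as child of H

Answer: H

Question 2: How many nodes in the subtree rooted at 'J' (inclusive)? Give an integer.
Answer: 4

Derivation:
Subtree rooted at J contains: C, J, L, M
Count = 4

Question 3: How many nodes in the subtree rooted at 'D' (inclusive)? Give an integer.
Answer: 5

Derivation:
Subtree rooted at D contains: C, D, J, L, M
Count = 5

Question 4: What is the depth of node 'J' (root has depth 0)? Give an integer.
Path from root to J: H -> D -> J
Depth = number of edges = 2

Answer: 2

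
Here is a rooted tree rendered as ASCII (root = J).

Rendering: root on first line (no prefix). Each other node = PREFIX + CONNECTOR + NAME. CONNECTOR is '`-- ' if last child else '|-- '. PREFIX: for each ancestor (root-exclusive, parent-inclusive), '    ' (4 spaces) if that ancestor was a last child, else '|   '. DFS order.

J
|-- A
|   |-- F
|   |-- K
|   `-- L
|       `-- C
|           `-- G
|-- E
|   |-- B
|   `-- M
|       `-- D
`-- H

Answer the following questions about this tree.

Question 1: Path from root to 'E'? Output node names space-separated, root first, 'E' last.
Walk down from root: J -> E

Answer: J E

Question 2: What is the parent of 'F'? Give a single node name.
Scan adjacency: F appears as child of A

Answer: A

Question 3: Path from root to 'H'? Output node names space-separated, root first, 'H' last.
Walk down from root: J -> H

Answer: J H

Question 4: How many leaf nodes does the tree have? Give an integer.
Answer: 6

Derivation:
Leaves (nodes with no children): B, D, F, G, H, K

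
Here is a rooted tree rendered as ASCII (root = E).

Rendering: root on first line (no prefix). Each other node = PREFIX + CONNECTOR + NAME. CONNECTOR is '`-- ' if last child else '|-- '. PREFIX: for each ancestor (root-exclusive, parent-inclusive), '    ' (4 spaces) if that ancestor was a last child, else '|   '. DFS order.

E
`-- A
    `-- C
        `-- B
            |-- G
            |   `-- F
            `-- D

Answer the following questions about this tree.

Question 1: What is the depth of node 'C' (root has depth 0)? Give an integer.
Answer: 2

Derivation:
Path from root to C: E -> A -> C
Depth = number of edges = 2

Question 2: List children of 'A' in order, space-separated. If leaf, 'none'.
Answer: C

Derivation:
Node A's children (from adjacency): C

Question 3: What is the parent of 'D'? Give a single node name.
Answer: B

Derivation:
Scan adjacency: D appears as child of B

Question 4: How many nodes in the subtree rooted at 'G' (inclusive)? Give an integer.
Answer: 2

Derivation:
Subtree rooted at G contains: F, G
Count = 2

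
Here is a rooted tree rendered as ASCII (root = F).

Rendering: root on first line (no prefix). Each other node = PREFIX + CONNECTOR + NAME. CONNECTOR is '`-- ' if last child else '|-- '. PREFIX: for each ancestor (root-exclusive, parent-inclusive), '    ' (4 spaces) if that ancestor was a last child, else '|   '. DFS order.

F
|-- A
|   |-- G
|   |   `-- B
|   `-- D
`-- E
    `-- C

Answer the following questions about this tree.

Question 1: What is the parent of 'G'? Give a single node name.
Answer: A

Derivation:
Scan adjacency: G appears as child of A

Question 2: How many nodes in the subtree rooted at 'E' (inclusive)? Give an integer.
Subtree rooted at E contains: C, E
Count = 2

Answer: 2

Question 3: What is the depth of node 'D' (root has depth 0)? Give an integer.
Path from root to D: F -> A -> D
Depth = number of edges = 2

Answer: 2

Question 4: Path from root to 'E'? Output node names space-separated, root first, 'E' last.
Walk down from root: F -> E

Answer: F E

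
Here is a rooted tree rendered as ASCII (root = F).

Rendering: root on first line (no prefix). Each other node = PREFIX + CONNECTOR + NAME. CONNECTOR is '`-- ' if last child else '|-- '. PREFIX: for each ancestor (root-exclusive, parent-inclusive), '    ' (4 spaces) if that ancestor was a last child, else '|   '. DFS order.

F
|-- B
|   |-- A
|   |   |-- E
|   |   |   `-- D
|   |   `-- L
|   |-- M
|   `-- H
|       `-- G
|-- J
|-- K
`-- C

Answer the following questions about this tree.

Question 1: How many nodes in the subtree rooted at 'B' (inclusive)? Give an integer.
Answer: 8

Derivation:
Subtree rooted at B contains: A, B, D, E, G, H, L, M
Count = 8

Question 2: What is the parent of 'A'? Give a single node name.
Scan adjacency: A appears as child of B

Answer: B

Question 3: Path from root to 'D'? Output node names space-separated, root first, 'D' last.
Answer: F B A E D

Derivation:
Walk down from root: F -> B -> A -> E -> D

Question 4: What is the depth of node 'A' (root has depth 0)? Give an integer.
Answer: 2

Derivation:
Path from root to A: F -> B -> A
Depth = number of edges = 2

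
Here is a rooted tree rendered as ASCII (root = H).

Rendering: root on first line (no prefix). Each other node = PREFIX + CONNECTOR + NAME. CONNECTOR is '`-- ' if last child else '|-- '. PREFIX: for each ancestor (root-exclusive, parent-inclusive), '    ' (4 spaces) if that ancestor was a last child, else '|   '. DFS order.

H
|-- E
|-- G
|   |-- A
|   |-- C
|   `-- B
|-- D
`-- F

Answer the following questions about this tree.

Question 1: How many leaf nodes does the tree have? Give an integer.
Answer: 6

Derivation:
Leaves (nodes with no children): A, B, C, D, E, F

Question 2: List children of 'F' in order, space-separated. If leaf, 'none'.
Node F's children (from adjacency): (leaf)

Answer: none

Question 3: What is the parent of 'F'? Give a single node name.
Answer: H

Derivation:
Scan adjacency: F appears as child of H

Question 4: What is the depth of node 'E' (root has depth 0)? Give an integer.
Answer: 1

Derivation:
Path from root to E: H -> E
Depth = number of edges = 1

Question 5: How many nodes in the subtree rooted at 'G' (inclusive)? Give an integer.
Answer: 4

Derivation:
Subtree rooted at G contains: A, B, C, G
Count = 4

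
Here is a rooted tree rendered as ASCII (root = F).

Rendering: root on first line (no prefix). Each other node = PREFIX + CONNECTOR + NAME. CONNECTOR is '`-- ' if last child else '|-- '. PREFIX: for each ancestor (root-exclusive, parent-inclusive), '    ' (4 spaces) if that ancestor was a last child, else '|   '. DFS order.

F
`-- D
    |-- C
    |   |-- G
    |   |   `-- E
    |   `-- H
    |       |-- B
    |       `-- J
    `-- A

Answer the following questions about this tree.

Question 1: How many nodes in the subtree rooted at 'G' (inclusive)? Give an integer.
Subtree rooted at G contains: E, G
Count = 2

Answer: 2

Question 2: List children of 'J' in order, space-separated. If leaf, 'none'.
Node J's children (from adjacency): (leaf)

Answer: none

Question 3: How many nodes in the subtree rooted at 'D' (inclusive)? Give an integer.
Subtree rooted at D contains: A, B, C, D, E, G, H, J
Count = 8

Answer: 8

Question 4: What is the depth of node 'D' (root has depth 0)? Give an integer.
Path from root to D: F -> D
Depth = number of edges = 1

Answer: 1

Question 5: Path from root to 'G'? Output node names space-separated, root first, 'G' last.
Answer: F D C G

Derivation:
Walk down from root: F -> D -> C -> G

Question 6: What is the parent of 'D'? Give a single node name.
Scan adjacency: D appears as child of F

Answer: F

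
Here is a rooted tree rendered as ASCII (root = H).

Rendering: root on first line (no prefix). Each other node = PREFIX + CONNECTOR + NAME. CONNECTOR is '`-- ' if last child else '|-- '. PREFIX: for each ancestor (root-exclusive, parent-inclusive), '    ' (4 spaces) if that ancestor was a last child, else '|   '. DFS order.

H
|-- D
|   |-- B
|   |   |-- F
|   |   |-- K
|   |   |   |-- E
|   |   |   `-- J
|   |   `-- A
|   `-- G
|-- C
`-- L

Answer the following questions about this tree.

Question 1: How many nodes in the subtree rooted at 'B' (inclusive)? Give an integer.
Subtree rooted at B contains: A, B, E, F, J, K
Count = 6

Answer: 6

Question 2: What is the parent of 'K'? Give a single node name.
Answer: B

Derivation:
Scan adjacency: K appears as child of B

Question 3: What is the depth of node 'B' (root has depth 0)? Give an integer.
Answer: 2

Derivation:
Path from root to B: H -> D -> B
Depth = number of edges = 2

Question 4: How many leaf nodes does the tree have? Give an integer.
Answer: 7

Derivation:
Leaves (nodes with no children): A, C, E, F, G, J, L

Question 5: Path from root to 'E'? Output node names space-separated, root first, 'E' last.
Answer: H D B K E

Derivation:
Walk down from root: H -> D -> B -> K -> E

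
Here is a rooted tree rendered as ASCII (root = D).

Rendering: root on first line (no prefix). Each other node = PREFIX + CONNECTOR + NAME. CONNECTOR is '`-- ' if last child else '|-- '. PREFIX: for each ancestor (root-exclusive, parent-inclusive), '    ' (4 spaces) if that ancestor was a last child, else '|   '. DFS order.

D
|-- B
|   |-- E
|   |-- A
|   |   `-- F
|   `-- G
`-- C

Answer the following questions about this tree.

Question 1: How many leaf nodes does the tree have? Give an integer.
Leaves (nodes with no children): C, E, F, G

Answer: 4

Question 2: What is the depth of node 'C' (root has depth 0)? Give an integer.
Answer: 1

Derivation:
Path from root to C: D -> C
Depth = number of edges = 1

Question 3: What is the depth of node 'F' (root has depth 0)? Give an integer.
Path from root to F: D -> B -> A -> F
Depth = number of edges = 3

Answer: 3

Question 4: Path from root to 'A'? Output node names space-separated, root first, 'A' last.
Answer: D B A

Derivation:
Walk down from root: D -> B -> A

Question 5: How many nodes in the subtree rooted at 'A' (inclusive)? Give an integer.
Answer: 2

Derivation:
Subtree rooted at A contains: A, F
Count = 2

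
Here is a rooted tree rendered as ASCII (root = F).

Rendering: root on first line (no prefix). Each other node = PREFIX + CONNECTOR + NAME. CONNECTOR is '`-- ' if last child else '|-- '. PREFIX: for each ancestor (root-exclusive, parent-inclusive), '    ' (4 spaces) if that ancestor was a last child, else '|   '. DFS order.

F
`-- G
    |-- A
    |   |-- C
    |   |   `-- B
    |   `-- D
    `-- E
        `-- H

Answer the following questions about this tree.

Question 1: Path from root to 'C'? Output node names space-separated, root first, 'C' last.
Walk down from root: F -> G -> A -> C

Answer: F G A C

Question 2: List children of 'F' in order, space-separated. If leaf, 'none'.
Node F's children (from adjacency): G

Answer: G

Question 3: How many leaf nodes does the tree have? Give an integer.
Answer: 3

Derivation:
Leaves (nodes with no children): B, D, H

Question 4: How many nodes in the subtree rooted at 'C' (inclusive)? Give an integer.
Subtree rooted at C contains: B, C
Count = 2

Answer: 2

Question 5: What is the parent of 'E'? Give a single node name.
Scan adjacency: E appears as child of G

Answer: G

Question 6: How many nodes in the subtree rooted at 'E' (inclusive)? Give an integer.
Subtree rooted at E contains: E, H
Count = 2

Answer: 2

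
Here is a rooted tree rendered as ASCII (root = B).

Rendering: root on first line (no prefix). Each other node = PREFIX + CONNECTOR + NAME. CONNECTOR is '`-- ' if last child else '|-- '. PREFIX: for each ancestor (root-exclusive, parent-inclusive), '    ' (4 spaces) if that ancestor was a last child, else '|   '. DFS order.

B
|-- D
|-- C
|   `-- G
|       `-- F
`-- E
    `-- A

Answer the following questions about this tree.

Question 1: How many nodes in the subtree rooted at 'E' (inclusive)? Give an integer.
Subtree rooted at E contains: A, E
Count = 2

Answer: 2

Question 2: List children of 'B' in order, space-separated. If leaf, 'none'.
Answer: D C E

Derivation:
Node B's children (from adjacency): D, C, E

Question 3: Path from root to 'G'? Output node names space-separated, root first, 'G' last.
Walk down from root: B -> C -> G

Answer: B C G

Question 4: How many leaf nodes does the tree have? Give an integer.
Answer: 3

Derivation:
Leaves (nodes with no children): A, D, F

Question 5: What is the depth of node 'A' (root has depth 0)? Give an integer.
Path from root to A: B -> E -> A
Depth = number of edges = 2

Answer: 2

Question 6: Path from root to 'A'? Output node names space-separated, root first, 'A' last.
Walk down from root: B -> E -> A

Answer: B E A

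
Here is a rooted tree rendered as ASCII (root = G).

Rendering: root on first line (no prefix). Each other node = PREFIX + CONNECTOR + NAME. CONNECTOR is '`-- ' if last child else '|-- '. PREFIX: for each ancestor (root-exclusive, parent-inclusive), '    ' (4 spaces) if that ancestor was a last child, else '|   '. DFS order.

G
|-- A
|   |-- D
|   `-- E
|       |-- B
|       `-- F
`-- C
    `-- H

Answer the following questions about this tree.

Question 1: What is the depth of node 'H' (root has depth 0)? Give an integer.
Answer: 2

Derivation:
Path from root to H: G -> C -> H
Depth = number of edges = 2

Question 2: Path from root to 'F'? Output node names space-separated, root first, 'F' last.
Answer: G A E F

Derivation:
Walk down from root: G -> A -> E -> F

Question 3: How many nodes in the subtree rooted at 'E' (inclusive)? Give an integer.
Answer: 3

Derivation:
Subtree rooted at E contains: B, E, F
Count = 3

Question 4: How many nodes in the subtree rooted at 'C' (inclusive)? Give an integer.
Subtree rooted at C contains: C, H
Count = 2

Answer: 2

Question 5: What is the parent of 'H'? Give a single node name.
Answer: C

Derivation:
Scan adjacency: H appears as child of C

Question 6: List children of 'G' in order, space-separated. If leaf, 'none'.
Answer: A C

Derivation:
Node G's children (from adjacency): A, C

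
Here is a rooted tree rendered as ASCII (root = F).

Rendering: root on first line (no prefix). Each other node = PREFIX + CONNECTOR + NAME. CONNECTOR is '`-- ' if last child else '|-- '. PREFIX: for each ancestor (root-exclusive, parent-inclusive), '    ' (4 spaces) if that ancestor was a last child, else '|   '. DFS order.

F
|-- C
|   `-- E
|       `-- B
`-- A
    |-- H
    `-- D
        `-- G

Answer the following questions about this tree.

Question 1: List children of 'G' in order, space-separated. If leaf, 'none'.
Answer: none

Derivation:
Node G's children (from adjacency): (leaf)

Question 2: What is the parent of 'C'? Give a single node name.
Scan adjacency: C appears as child of F

Answer: F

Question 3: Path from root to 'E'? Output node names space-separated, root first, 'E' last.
Answer: F C E

Derivation:
Walk down from root: F -> C -> E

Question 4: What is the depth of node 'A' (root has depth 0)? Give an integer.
Path from root to A: F -> A
Depth = number of edges = 1

Answer: 1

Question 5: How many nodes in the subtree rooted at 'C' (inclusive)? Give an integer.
Subtree rooted at C contains: B, C, E
Count = 3

Answer: 3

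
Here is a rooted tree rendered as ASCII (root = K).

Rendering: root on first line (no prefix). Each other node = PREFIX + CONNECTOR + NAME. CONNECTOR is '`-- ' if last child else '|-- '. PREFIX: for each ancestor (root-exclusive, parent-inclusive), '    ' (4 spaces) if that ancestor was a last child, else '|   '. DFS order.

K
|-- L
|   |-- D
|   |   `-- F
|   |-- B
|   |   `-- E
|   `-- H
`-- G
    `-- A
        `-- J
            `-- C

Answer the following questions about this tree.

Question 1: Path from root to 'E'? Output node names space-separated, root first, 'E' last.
Walk down from root: K -> L -> B -> E

Answer: K L B E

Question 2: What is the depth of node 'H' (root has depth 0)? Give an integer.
Path from root to H: K -> L -> H
Depth = number of edges = 2

Answer: 2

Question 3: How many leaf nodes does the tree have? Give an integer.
Answer: 4

Derivation:
Leaves (nodes with no children): C, E, F, H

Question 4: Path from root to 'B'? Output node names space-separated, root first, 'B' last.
Walk down from root: K -> L -> B

Answer: K L B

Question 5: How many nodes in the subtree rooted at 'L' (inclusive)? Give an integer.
Answer: 6

Derivation:
Subtree rooted at L contains: B, D, E, F, H, L
Count = 6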